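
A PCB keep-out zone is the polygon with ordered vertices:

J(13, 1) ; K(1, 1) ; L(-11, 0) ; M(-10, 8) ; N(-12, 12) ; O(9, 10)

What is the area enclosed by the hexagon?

Σ = (12) + (11) + (-88) + (-24) + (-228) + (-121) = -438
Area = |Σ|/2 = 219.

219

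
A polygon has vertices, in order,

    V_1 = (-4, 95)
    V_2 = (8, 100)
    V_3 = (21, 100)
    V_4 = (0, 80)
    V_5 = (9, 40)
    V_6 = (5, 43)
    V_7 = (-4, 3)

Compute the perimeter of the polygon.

234

|V_1V_2| = √((12)² + (5)²) = √169 = 13
|V_2V_3| = √((13)² + (0)²) = √169 = 13
|V_3V_4| = √((-21)² + (-20)²) = √841 = 29
|V_4V_5| = √((9)² + (-40)²) = √1681 = 41
|V_5V_6| = √((-4)² + (3)²) = √25 = 5
|V_6V_7| = √((-9)² + (-40)²) = √1681 = 41
|V_7V_1| = √((0)² + (92)²) = √8464 = 92
Perimeter = 13 + 13 + 29 + 41 + 5 + 41 + 92 = 234.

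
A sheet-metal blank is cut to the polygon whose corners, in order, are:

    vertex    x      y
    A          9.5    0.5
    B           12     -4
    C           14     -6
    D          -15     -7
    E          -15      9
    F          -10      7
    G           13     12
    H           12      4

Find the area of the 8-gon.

Apply the shoelace formula: 2A = Σ (x_i·y_{i+1} − x_{i+1}·y_i), indices taken mod 8.
Σ = (-44) + (-16) + (-188) + (-240) + (-15) + (-211) + (-92) + (-32) = -838
Area = |Σ|/2 = 419.

419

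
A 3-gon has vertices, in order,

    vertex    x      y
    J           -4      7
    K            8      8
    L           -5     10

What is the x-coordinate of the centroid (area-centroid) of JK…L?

Apply the shoelace formula. First the cross-terms c_i = x_i·y_{i+1} − x_{i+1}·y_i:
  -88, 120, 5  ⇒  2A = 37, A = 18.5.
Then Σ (x_i + x_{i+1})·c_i = -37, so x̄ = -37 / (6·18.5) = -1/3.

-1/3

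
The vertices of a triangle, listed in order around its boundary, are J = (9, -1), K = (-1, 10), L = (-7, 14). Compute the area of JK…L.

Apply the shoelace (surveyor's) formula: 2A = Σ (x_i·y_{i+1} − x_{i+1}·y_i), indices taken mod 3.
Σ = (89) + (56) + (-119) = 26
Area = |Σ|/2 = 13.

13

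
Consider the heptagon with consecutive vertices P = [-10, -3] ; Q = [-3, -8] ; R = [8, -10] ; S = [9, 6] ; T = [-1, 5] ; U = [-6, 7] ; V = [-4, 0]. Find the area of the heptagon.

Apply Gauss's area formula: 2A = Σ (x_i·y_{i+1} − x_{i+1}·y_i), indices taken mod 7.
Cross-terms: 71, 94, 138, 51, 23, 28, 12  ⇒  Σ = 417
Area = |Σ|/2 = 208.5.

208.5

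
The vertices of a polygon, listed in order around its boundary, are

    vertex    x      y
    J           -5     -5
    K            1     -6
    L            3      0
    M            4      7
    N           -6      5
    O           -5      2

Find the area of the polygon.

Apply Gauss's area formula: 2A = Σ (x_i·y_{i+1} − x_{i+1}·y_i), indices taken mod 6.
Cross-terms: 35, 18, 21, 62, 13, 35  ⇒  Σ = 184
Area = |Σ|/2 = 92.

92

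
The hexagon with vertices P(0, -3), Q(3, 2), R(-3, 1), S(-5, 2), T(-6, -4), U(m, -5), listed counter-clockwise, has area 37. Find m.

-5

Write out the shoelace sum; only the two edges meeting at U involve m:
2·Area = [((-6)·(-5) − m·(-4)) + (m·(-3) − 0·(-5))] + 49
       = 1·m + 79 = 74
⇒ m = -5.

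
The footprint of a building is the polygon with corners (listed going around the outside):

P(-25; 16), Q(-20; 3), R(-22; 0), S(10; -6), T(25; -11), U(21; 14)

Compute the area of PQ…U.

Σ = (245) + (66) + (132) + (40) + (581) + (686) = 1750
Area = |Σ|/2 = 875.

875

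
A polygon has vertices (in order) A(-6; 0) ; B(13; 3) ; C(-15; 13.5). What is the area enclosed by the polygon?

Apply the surveyor's formula: 2A = Σ (x_i·y_{i+1} − x_{i+1}·y_i), indices taken mod 3.
Cross-terms: -18, 220.5, 81  ⇒  Σ = 283.5
Area = |Σ|/2 = 141.75.

141.75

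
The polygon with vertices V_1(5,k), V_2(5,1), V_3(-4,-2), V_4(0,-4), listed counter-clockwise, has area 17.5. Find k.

The doubled signed area Σ (x_i y_{i+1} − x_{i+1} y_i) is linear in k.
With k=0 it equals 35; the coefficient of k is -5 (from the two edges through V_1).
So -5·k + 35 = 2·17.5 = 35 ⇒ k = 0.

0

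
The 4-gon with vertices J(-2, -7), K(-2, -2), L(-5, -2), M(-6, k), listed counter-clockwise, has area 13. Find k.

The doubled signed area Σ (x_i y_{i+1} − x_{i+1} y_i) is linear in k.
With k=0 it equals 14; the coefficient of k is -3 (from the two edges through M).
So -3·k + 14 = 2·13 = 26 ⇒ k = -4.

-4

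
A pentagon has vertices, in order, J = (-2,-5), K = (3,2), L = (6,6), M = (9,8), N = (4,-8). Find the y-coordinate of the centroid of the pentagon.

-133/129

Apply the shoelace (surveyor's) formula. First the cross-terms c_i = x_i·y_{i+1} − x_{i+1}·y_i:
  11, 6, -6, -104, -36  ⇒  2A = -129, A = -64.5.
Then Σ (y_i + y_{i+1})·c_i = 399, so ȳ = 399 / (6·(-64.5)) = -133/129.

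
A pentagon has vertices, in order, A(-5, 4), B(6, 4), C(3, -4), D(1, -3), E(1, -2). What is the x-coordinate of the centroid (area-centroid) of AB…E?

Apply the shoelace formula. First the cross-terms c_i = x_i·y_{i+1} − x_{i+1}·y_i:
  -44, -36, -5, 1, -6  ⇒  2A = -90, A = -45.
Then Σ (x_i + x_{i+1})·c_i = -362, so x̄ = -362 / (6·(-45)) = 181/135.

181/135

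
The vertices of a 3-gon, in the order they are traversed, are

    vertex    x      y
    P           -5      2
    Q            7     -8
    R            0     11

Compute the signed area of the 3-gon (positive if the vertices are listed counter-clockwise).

P→Q: (-5)(-8) − (7)(2) = 26
Q→R: (7)(11) − (0)(-8) = 77
R→P: (0)(2) − (-5)(11) = 55
Σ = 158
Signed area = Σ/2 = 79 (positive ⇒ counter-clockwise traversal).

79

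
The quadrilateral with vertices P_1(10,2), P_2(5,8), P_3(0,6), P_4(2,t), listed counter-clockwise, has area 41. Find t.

The doubled signed area Σ (x_i y_{i+1} − x_{i+1} y_i) is linear in t.
With t=0 it equals 92; the coefficient of t is -10 (from the two edges through P_4).
So -10·t + 92 = 2·41 = 82 ⇒ t = 1.

1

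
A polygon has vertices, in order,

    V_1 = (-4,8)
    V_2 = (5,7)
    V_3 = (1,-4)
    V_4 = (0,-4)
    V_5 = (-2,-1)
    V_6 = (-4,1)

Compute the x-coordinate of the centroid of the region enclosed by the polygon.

Apply the shoelace formula. First the cross-terms c_i = x_i·y_{i+1} − x_{i+1}·y_i:
  -68, -27, -4, -8, -6, -28  ⇒  2A = -141, A = -70.5.
Then Σ (x_i + x_{i+1})·c_i = 42, so x̄ = 42 / (6·(-70.5)) = -14/141.

-14/141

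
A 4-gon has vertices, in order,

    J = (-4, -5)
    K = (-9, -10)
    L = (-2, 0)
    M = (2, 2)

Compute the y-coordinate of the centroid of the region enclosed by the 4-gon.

-91/31

Apply Gauss's area formula. First the cross-terms c_i = x_i·y_{i+1} − x_{i+1}·y_i:
  -5, -20, -4, -2  ⇒  2A = -31, A = -15.5.
Then Σ (y_i + y_{i+1})·c_i = 273, so ȳ = 273 / (6·(-15.5)) = -91/31.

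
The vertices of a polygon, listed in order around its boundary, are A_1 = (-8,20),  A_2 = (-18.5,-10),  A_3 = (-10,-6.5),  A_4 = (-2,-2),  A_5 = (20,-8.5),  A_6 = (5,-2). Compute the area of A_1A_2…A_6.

Apply Gauss's area formula: 2A = Σ (x_i·y_{i+1} − x_{i+1}·y_i), indices taken mod 6.
Cross-terms: 450, 20.25, 7, 57, 2.5, 84  ⇒  Σ = 620.75
Area = |Σ|/2 = 310.375.

310.375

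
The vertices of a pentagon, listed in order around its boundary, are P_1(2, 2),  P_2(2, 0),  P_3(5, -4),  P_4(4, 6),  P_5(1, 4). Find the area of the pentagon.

Apply Gauss's area formula: 2A = Σ (x_i·y_{i+1} − x_{i+1}·y_i), indices taken mod 5.
Σ = (-4) + (-8) + (46) + (10) + (-6) = 38
Area = |Σ|/2 = 19.

19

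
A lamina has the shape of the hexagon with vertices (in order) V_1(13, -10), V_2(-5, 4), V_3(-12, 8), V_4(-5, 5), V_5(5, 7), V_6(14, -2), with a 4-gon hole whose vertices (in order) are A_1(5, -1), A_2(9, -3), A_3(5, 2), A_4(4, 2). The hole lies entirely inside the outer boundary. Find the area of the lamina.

Outer boundary:
Σ = (2) + (8) + (-20) + (-60) + (-108) + (-114) = -292
Area = |Σ|/2 = 146.
Hole:
A_1→A_2: (5)(-3) − (9)(-1) = -6
A_2→A_3: (9)(2) − (5)(-3) = 33
A_3→A_4: (5)(2) − (4)(2) = 2
A_4→A_1: (4)(-1) − (5)(2) = -14
Σ = 15
Area = |Σ|/2 = 7.5.
Net area = 146 − 7.5 = 138.5.

138.5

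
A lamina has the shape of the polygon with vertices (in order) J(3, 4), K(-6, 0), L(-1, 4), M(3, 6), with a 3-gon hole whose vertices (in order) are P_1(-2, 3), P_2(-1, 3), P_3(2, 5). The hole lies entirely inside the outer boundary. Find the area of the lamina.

11

Outer boundary:
Σ = (24) + (-24) + (-18) + (-6) = -24
Area = |Σ|/2 = 12.
Hole:
P_1→P_2: (-2)(3) − (-1)(3) = -3
P_2→P_3: (-1)(5) − (2)(3) = -11
P_3→P_1: (2)(3) − (-2)(5) = 16
Σ = 2
Area = |Σ|/2 = 1.
Net area = 12 − 1 = 11.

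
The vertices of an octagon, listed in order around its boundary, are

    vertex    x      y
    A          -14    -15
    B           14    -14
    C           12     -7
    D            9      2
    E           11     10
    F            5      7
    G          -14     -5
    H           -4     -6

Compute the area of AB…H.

385.5

Cross-terms: 406, 70, 87, 68, 27, 73, 64, -24  ⇒  Σ = 771
Area = |Σ|/2 = 385.5.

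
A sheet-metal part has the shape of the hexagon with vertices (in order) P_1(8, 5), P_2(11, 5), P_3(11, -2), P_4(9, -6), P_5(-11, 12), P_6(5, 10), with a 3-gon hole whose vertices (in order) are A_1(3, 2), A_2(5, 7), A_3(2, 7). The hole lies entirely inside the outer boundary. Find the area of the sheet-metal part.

154

Outer boundary:
Apply Gauss's area formula: 2A = Σ (x_i·y_{i+1} − x_{i+1}·y_i), indices taken mod 6.
Σ = (-15) + (-77) + (-48) + (42) + (-170) + (-55) = -323
Area = |Σ|/2 = 161.5.
Hole:
Apply the shoelace (surveyor's) formula: 2A = Σ (x_i·y_{i+1} − x_{i+1}·y_i), indices taken mod 3.
A_1→A_2: (3)(7) − (5)(2) = 11
A_2→A_3: (5)(7) − (2)(7) = 21
A_3→A_1: (2)(2) − (3)(7) = -17
Σ = 15
Area = |Σ|/2 = 7.5.
Net area = 161.5 − 7.5 = 154.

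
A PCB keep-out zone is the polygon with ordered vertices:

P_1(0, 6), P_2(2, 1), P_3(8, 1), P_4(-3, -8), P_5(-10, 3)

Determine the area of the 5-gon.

114

Apply the shoelace (surveyor's) formula: 2A = Σ (x_i·y_{i+1} − x_{i+1}·y_i), indices taken mod 5.
Σ = (-12) + (-6) + (-61) + (-89) + (-60) = -228
Area = |Σ|/2 = 114.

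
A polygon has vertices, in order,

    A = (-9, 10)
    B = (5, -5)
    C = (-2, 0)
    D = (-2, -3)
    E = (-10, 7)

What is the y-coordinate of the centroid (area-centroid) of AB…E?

Apply Gauss's area formula. First the cross-terms c_i = x_i·y_{i+1} − x_{i+1}·y_i:
  -5, -10, 6, -44, -37  ⇒  2A = -90, A = -45.
Then Σ (y_i + y_{i+1})·c_i = -798, so ȳ = -798 / (6·(-45)) = 133/45.

133/45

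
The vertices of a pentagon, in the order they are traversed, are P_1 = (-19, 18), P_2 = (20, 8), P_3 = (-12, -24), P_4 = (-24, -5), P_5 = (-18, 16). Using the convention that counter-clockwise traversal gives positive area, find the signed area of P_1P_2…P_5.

-953

Apply the shoelace formula: 2A = Σ (x_i·y_{i+1} − x_{i+1}·y_i), indices taken mod 5.
Σ = (-512) + (-384) + (-516) + (-474) + (-20) = -1906
Signed area = Σ/2 = -953 (negative ⇒ clockwise traversal).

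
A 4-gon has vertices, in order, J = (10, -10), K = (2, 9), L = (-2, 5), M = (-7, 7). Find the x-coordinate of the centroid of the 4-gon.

Apply the surveyor's formula. First the cross-terms c_i = x_i·y_{i+1} − x_{i+1}·y_i:
  110, 28, 21, 0  ⇒  2A = 159, A = 79.5.
Then Σ (x_i + x_{i+1})·c_i = 1131, so x̄ = 1131 / (6·79.5) = 377/159.

377/159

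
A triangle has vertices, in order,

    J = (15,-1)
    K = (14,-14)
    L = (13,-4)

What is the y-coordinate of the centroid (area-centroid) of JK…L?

-19/3

Apply the shoelace (surveyor's) formula. First the cross-terms c_i = x_i·y_{i+1} − x_{i+1}·y_i:
  -196, 126, 47  ⇒  2A = -23, A = -11.5.
Then Σ (y_i + y_{i+1})·c_i = 437, so ȳ = 437 / (6·(-11.5)) = -19/3.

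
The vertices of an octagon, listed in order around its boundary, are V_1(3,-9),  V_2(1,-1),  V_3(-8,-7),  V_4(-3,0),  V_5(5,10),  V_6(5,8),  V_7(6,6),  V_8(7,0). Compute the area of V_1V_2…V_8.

Apply the surveyor's formula: 2A = Σ (x_i·y_{i+1} − x_{i+1}·y_i), indices taken mod 8.
V_1→V_2: (3)(-1) − (1)(-9) = 6
V_2→V_3: (1)(-7) − (-8)(-1) = -15
V_3→V_4: (-8)(0) − (-3)(-7) = -21
V_4→V_5: (-3)(10) − (5)(0) = -30
V_5→V_6: (5)(8) − (5)(10) = -10
V_6→V_7: (5)(6) − (6)(8) = -18
V_7→V_8: (6)(0) − (7)(6) = -42
V_8→V_1: (7)(-9) − (3)(0) = -63
Σ = -193
Area = |Σ|/2 = 96.5.

96.5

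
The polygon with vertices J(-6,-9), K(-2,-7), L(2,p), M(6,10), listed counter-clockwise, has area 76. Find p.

The doubled signed area Σ (x_i y_{i+1} − x_{i+1} y_i) is linear in p.
With p=0 it equals 64; the coefficient of p is -8 (from the two edges through L).
So -8·p + 64 = 2·76 = 152 ⇒ p = -11.

-11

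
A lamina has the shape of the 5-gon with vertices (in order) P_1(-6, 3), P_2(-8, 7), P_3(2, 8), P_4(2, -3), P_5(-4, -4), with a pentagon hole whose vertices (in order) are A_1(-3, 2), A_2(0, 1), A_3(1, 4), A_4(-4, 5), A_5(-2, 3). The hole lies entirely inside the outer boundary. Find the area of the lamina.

77

Outer boundary:
Apply the surveyor's formula: 2A = Σ (x_i·y_{i+1} − x_{i+1}·y_i), indices taken mod 5.
P_1→P_2: (-6)(7) − (-8)(3) = -18
P_2→P_3: (-8)(8) − (2)(7) = -78
P_3→P_4: (2)(-3) − (2)(8) = -22
P_4→P_5: (2)(-4) − (-4)(-3) = -20
P_5→P_1: (-4)(3) − (-6)(-4) = -36
Σ = -174
Area = |Σ|/2 = 87.
Hole:
Apply the shoelace (surveyor's) formula: 2A = Σ (x_i·y_{i+1} − x_{i+1}·y_i), indices taken mod 5.
A_1→A_2: (-3)(1) − (0)(2) = -3
A_2→A_3: (0)(4) − (1)(1) = -1
A_3→A_4: (1)(5) − (-4)(4) = 21
A_4→A_5: (-4)(3) − (-2)(5) = -2
A_5→A_1: (-2)(2) − (-3)(3) = 5
Σ = 20
Area = |Σ|/2 = 10.
Net area = 87 − 10 = 77.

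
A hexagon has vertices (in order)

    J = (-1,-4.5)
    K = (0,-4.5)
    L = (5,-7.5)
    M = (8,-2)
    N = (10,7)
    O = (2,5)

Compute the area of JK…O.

Σ = (4.5) + (22.5) + (50) + (76) + (36) + (-4) = 185
Area = |Σ|/2 = 92.5.

92.5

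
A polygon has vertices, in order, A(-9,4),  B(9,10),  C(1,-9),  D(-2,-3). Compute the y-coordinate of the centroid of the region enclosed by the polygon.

2

Apply the surveyor's formula. First the cross-terms c_i = x_i·y_{i+1} − x_{i+1}·y_i:
  -126, -91, -21, -35  ⇒  2A = -273, A = -136.5.
Then Σ (y_i + y_{i+1})·c_i = -1638, so ȳ = -1638 / (6·(-136.5)) = 2.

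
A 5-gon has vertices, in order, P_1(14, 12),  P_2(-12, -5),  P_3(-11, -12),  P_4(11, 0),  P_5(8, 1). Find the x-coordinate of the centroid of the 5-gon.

19/194

Apply the surveyor's formula. First the cross-terms c_i = x_i·y_{i+1} − x_{i+1}·y_i:
  74, 89, 132, 11, 82  ⇒  2A = 388, A = 194.
Then Σ (x_i + x_{i+1})·c_i = 114, so x̄ = 114 / (6·194) = 19/194.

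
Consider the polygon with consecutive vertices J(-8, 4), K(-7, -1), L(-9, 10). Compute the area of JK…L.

Σ = (36) + (-79) + (44) = 1
Area = |Σ|/2 = 0.5.

0.5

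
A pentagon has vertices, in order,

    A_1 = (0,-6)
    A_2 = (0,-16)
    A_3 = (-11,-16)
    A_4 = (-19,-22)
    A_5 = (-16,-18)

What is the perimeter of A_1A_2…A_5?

|A_1A_2| = √((0)² + (-10)²) = √100 = 10
|A_2A_3| = √((-11)² + (0)²) = √121 = 11
|A_3A_4| = √((-8)² + (-6)²) = √100 = 10
|A_4A_5| = √((3)² + (4)²) = √25 = 5
|A_5A_1| = √((16)² + (12)²) = √400 = 20
Perimeter = 10 + 11 + 10 + 5 + 20 = 56.

56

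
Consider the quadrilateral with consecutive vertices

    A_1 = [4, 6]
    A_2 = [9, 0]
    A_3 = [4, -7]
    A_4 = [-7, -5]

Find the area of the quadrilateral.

Σ = (-54) + (-63) + (-69) + (-22) = -208
Area = |Σ|/2 = 104.

104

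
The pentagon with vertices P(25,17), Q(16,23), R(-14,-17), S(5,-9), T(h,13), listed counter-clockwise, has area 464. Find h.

24

Write out the shoelace sum; only the two edges meeting at T involve h:
2·Area = [(5·13 − h·(-9)) + (h·17 − 25·13)] + 564
       = 26·h + 304 = 928
⇒ h = 24.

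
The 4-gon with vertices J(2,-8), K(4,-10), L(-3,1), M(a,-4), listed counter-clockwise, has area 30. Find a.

Write out the shoelace sum; only the two edges meeting at M involve a:
2·Area = [((-3)·(-4) − a·1) + (a·(-8) − 2·(-4))] + -14
       = -9·a + 6 = 60
⇒ a = -6.

-6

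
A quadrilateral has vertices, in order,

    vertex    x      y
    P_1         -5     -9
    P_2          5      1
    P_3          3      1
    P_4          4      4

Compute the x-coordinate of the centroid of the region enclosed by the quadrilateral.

Apply the surveyor's formula. First the cross-terms c_i = x_i·y_{i+1} − x_{i+1}·y_i:
  40, 2, 8, -16  ⇒  2A = 34, A = 17.
Then Σ (x_i + x_{i+1})·c_i = 88, so x̄ = 88 / (6·17) = 44/51.

44/51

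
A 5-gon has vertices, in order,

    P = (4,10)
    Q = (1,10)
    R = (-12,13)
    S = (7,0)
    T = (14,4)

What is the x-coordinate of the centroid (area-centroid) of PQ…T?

327/112

Apply the surveyor's formula. First the cross-terms c_i = x_i·y_{i+1} − x_{i+1}·y_i:
  30, 133, -91, 28, 124  ⇒  2A = 224, A = 112.
Then Σ (x_i + x_{i+1})·c_i = 1962, so x̄ = 1962 / (6·112) = 327/112.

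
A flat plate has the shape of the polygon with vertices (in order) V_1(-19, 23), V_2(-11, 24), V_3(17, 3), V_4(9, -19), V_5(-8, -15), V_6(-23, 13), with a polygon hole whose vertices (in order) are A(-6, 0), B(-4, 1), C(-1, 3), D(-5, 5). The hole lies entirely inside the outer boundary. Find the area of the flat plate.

994.5

Outer boundary:
Σ = (-203) + (-441) + (-350) + (-287) + (-449) + (-282) = -2012
Area = |Σ|/2 = 1006.
Hole:
Cross-terms: -6, -11, 10, 30  ⇒  Σ = 23
Area = |Σ|/2 = 11.5.
Net area = 1006 − 11.5 = 994.5.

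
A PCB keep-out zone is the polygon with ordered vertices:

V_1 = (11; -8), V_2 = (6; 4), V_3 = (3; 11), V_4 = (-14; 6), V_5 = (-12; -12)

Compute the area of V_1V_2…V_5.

393

Apply Gauss's area formula: 2A = Σ (x_i·y_{i+1} − x_{i+1}·y_i), indices taken mod 5.
V_1→V_2: (11)(4) − (6)(-8) = 92
V_2→V_3: (6)(11) − (3)(4) = 54
V_3→V_4: (3)(6) − (-14)(11) = 172
V_4→V_5: (-14)(-12) − (-12)(6) = 240
V_5→V_1: (-12)(-8) − (11)(-12) = 228
Σ = 786
Area = |Σ|/2 = 393.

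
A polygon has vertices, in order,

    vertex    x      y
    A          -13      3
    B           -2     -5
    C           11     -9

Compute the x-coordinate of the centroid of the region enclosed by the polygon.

Apply the surveyor's formula. First the cross-terms c_i = x_i·y_{i+1} − x_{i+1}·y_i:
  71, 73, -84  ⇒  2A = 60, A = 30.
Then Σ (x_i + x_{i+1})·c_i = -240, so x̄ = -240 / (6·30) = -4/3.

-4/3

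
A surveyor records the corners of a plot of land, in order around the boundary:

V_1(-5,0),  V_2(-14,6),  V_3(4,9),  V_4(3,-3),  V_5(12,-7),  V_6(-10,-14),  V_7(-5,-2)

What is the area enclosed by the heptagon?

Apply Gauss's area formula: 2A = Σ (x_i·y_{i+1} − x_{i+1}·y_i), indices taken mod 7.
V_1→V_2: (-5)(6) − (-14)(0) = -30
V_2→V_3: (-14)(9) − (4)(6) = -150
V_3→V_4: (4)(-3) − (3)(9) = -39
V_4→V_5: (3)(-7) − (12)(-3) = 15
V_5→V_6: (12)(-14) − (-10)(-7) = -238
V_6→V_7: (-10)(-2) − (-5)(-14) = -50
V_7→V_1: (-5)(0) − (-5)(-2) = -10
Σ = -502
Area = |Σ|/2 = 251.

251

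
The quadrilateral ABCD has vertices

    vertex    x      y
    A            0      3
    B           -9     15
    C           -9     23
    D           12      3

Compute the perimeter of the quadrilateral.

|AB| = √((-9)² + (12)²) = √225 = 15
|BC| = √((0)² + (8)²) = √64 = 8
|CD| = √((21)² + (-20)²) = √841 = 29
|DA| = √((-12)² + (0)²) = √144 = 12
Perimeter = 15 + 8 + 29 + 12 = 64.

64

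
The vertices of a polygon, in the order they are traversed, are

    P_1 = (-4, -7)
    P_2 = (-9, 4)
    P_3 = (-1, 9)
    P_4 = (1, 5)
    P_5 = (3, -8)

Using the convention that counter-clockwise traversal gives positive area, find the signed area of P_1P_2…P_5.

-123

Apply the shoelace (surveyor's) formula: 2A = Σ (x_i·y_{i+1} − x_{i+1}·y_i), indices taken mod 5.
Σ = (-79) + (-77) + (-14) + (-23) + (-53) = -246
Signed area = Σ/2 = -123 (negative ⇒ clockwise traversal).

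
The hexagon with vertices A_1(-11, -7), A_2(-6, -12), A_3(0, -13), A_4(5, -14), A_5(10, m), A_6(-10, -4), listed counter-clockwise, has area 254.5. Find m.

10

The doubled signed area Σ (x_i y_{i+1} − x_{i+1} y_i) is linear in m.
With m=0 it equals 359; the coefficient of m is 15 (from the two edges through A_5).
So 15·m + 359 = 2·254.5 = 509 ⇒ m = 10.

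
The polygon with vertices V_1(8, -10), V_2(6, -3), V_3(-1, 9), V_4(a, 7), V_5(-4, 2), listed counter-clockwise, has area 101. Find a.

Write out the shoelace sum; only the two edges meeting at V_4 involve a:
2·Area = [((-1)·7 − a·9) + (a·2 − (-4)·7)] + 111
       = -7·a + 132 = 202
⇒ a = -10.

-10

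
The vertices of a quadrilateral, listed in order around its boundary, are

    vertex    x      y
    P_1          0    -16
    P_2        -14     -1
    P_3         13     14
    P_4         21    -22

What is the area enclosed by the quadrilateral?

661.5

P_1→P_2: (0)(-1) − (-14)(-16) = -224
P_2→P_3: (-14)(14) − (13)(-1) = -183
P_3→P_4: (13)(-22) − (21)(14) = -580
P_4→P_1: (21)(-16) − (0)(-22) = -336
Σ = -1323
Area = |Σ|/2 = 661.5.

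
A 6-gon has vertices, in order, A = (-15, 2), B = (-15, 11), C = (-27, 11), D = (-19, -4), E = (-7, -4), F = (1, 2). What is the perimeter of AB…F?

76

|AB| = √((0)² + (9)²) = √81 = 9
|BC| = √((-12)² + (0)²) = √144 = 12
|CD| = √((8)² + (-15)²) = √289 = 17
|DE| = √((12)² + (0)²) = √144 = 12
|EF| = √((8)² + (6)²) = √100 = 10
|FA| = √((-16)² + (0)²) = √256 = 16
Perimeter = 9 + 12 + 17 + 12 + 10 + 16 = 76.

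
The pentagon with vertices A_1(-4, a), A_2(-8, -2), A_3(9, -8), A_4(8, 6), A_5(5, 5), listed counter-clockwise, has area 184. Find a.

The doubled signed area Σ (x_i y_{i+1} − x_{i+1} y_i) is linear in a.
With a=0 it equals 238; the coefficient of a is 13 (from the two edges through A_1).
So 13·a + 238 = 2·184 = 368 ⇒ a = 10.

10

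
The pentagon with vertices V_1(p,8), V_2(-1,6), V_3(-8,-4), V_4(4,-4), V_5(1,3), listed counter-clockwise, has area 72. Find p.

4

Write out the shoelace sum; only the two edges meeting at V_1 involve p:
2·Area = [(1·8 − p·3) + (p·6 − (-1)·8)] + 116
       = 3·p + 132 = 144
⇒ p = 4.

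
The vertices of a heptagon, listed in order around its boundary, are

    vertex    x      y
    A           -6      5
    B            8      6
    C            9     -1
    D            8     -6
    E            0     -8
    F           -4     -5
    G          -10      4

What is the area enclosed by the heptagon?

Cross-terms: -76, -62, -46, -64, -32, -66, -26  ⇒  Σ = -372
Area = |Σ|/2 = 186.

186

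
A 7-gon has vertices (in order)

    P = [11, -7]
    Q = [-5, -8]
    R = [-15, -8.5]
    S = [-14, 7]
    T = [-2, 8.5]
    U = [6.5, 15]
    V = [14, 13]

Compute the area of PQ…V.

Apply the shoelace formula: 2A = Σ (x_i·y_{i+1} − x_{i+1}·y_i), indices taken mod 7.
Σ = (-123) + (-77.5) + (-224) + (-105) + (-85.25) + (-125.5) + (-241) = -981.25
Area = |Σ|/2 = 490.625.

490.625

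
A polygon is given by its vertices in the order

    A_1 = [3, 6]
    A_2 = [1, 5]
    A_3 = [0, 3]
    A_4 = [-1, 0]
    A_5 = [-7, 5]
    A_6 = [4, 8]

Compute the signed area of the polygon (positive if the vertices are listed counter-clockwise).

-33

Σ = (9) + (3) + (3) + (-5) + (-76) + (0) = -66
Signed area = Σ/2 = -33 (negative ⇒ clockwise traversal).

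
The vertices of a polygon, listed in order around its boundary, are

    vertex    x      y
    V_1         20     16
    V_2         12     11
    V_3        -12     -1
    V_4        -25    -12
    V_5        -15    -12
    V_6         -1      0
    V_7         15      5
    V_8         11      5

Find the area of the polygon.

Apply Gauss's area formula: 2A = Σ (x_i·y_{i+1} − x_{i+1}·y_i), indices taken mod 8.
Σ = (28) + (120) + (119) + (120) + (-12) + (-5) + (20) + (76) = 466
Area = |Σ|/2 = 233.

233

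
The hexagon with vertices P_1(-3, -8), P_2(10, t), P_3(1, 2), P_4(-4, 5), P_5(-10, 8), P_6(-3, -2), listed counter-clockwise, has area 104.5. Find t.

Write out the shoelace sum; only the two edges meeting at P_2 involve t:
2·Area = [((-3)·t − 10·(-8)) + (10·2 − 1·t)] + 93
       = -4·t + 193 = 209
⇒ t = -4.

-4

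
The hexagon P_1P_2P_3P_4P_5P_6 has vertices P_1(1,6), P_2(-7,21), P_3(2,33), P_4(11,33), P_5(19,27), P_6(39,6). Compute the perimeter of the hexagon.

|P_1P_2| = √((-8)² + (15)²) = √289 = 17
|P_2P_3| = √((9)² + (12)²) = √225 = 15
|P_3P_4| = √((9)² + (0)²) = √81 = 9
|P_4P_5| = √((8)² + (-6)²) = √100 = 10
|P_5P_6| = √((20)² + (-21)²) = √841 = 29
|P_6P_1| = √((-38)² + (0)²) = √1444 = 38
Perimeter = 17 + 15 + 9 + 10 + 29 + 38 = 118.

118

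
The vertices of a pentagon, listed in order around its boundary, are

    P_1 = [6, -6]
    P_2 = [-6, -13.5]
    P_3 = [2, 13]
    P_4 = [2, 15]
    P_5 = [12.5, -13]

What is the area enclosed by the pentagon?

Apply Gauss's area formula: 2A = Σ (x_i·y_{i+1} − x_{i+1}·y_i), indices taken mod 5.
P_1→P_2: (6)(-13.5) − (-6)(-6) = -117
P_2→P_3: (-6)(13) − (2)(-13.5) = -51
P_3→P_4: (2)(15) − (2)(13) = 4
P_4→P_5: (2)(-13) − (12.5)(15) = -213.5
P_5→P_1: (12.5)(-6) − (6)(-13) = 3
Σ = -374.5
Area = |Σ|/2 = 187.25.

187.25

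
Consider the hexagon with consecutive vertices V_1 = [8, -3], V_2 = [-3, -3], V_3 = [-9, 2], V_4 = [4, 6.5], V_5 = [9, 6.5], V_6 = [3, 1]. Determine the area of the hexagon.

96.25

Apply the shoelace formula: 2A = Σ (x_i·y_{i+1} − x_{i+1}·y_i), indices taken mod 6.
Σ = (-33) + (-33) + (-66.5) + (-32.5) + (-10.5) + (-17) = -192.5
Area = |Σ|/2 = 96.25.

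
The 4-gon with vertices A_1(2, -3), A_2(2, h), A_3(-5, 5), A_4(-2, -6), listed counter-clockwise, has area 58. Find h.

6

Write out the shoelace sum; only the two edges meeting at A_2 involve h:
2·Area = [(2·h − 2·(-3)) + (2·5 − (-5)·h)] + 58
       = 7·h + 74 = 116
⇒ h = 6.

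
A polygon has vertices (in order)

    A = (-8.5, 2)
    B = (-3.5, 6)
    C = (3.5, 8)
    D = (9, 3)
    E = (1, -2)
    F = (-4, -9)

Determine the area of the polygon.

138.5

Σ = (-44) + (-49) + (-61.5) + (-21) + (-17) + (-84.5) = -277
Area = |Σ|/2 = 138.5.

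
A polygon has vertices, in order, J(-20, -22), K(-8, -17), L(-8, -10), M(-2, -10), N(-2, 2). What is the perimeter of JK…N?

|JK| = √((12)² + (5)²) = √169 = 13
|KL| = √((0)² + (7)²) = √49 = 7
|LM| = √((6)² + (0)²) = √36 = 6
|MN| = √((0)² + (12)²) = √144 = 12
|NJ| = √((-18)² + (-24)²) = √900 = 30
Perimeter = 13 + 7 + 6 + 12 + 30 = 68.

68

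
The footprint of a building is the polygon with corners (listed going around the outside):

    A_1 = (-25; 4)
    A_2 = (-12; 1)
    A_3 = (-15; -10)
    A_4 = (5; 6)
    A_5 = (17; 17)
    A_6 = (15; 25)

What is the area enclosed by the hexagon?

478

Σ = (23) + (135) + (-40) + (-17) + (170) + (685) = 956
Area = |Σ|/2 = 478.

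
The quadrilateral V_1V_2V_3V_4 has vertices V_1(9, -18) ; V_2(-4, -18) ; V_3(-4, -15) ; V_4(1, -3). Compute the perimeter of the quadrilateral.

|V_1V_2| = √((-13)² + (0)²) = √169 = 13
|V_2V_3| = √((0)² + (3)²) = √9 = 3
|V_3V_4| = √((5)² + (12)²) = √169 = 13
|V_4V_1| = √((8)² + (-15)²) = √289 = 17
Perimeter = 13 + 3 + 13 + 17 = 46.

46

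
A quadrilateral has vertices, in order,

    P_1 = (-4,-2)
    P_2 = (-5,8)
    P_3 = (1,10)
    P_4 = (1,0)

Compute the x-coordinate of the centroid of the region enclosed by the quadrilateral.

Apply the shoelace (surveyor's) formula. First the cross-terms c_i = x_i·y_{i+1} − x_{i+1}·y_i:
  -42, -58, -10, -2  ⇒  2A = -112, A = -56.
Then Σ (x_i + x_{i+1})·c_i = 596, so x̄ = 596 / (6·(-56)) = -149/84.

-149/84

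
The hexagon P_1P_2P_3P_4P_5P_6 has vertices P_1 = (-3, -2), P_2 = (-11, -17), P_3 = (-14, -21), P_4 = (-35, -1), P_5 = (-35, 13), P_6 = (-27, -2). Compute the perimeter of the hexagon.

|P_1P_2| = √((-8)² + (-15)²) = √289 = 17
|P_2P_3| = √((-3)² + (-4)²) = √25 = 5
|P_3P_4| = √((-21)² + (20)²) = √841 = 29
|P_4P_5| = √((0)² + (14)²) = √196 = 14
|P_5P_6| = √((8)² + (-15)²) = √289 = 17
|P_6P_1| = √((24)² + (0)²) = √576 = 24
Perimeter = 17 + 5 + 29 + 14 + 17 + 24 = 106.

106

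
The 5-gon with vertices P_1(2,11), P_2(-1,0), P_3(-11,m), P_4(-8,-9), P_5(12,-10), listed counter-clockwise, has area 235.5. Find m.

3

Write out the shoelace sum; only the two edges meeting at P_3 involve m:
2·Area = [((-1)·m − (-11)·0) + ((-11)·(-9) − (-8)·m)] + 351
       = 7·m + 450 = 471
⇒ m = 3.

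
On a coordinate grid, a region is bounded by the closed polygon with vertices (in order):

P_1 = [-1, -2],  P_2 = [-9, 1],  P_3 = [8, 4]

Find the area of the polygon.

Apply the shoelace formula: 2A = Σ (x_i·y_{i+1} − x_{i+1}·y_i), indices taken mod 3.
Σ = (-19) + (-44) + (-12) = -75
Area = |Σ|/2 = 37.5.

37.5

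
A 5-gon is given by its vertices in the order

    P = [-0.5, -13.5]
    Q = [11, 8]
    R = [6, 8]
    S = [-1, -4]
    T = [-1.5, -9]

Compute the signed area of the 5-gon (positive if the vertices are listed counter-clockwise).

Apply Gauss's area formula: 2A = Σ (x_i·y_{i+1} − x_{i+1}·y_i), indices taken mod 5.
P→Q: (-0.5)(8) − (11)(-13.5) = 144.5
Q→R: (11)(8) − (6)(8) = 40
R→S: (6)(-4) − (-1)(8) = -16
S→T: (-1)(-9) − (-1.5)(-4) = 3
T→P: (-1.5)(-13.5) − (-0.5)(-9) = 15.75
Σ = 187.25
Signed area = Σ/2 = 93.625 (positive ⇒ counter-clockwise traversal).

93.625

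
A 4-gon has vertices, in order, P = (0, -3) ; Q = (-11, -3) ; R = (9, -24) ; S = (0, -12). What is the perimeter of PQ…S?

|PQ| = √((-11)² + (0)²) = √121 = 11
|QR| = √((20)² + (-21)²) = √841 = 29
|RS| = √((-9)² + (12)²) = √225 = 15
|SP| = √((0)² + (9)²) = √81 = 9
Perimeter = 11 + 29 + 15 + 9 = 64.

64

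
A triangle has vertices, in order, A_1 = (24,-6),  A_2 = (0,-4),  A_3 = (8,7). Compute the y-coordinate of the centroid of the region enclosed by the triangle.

Apply the shoelace formula. First the cross-terms c_i = x_i·y_{i+1} − x_{i+1}·y_i:
  -96, 32, -216  ⇒  2A = -280, A = -140.
Then Σ (y_i + y_{i+1})·c_i = 840, so ȳ = 840 / (6·(-140)) = -1.

-1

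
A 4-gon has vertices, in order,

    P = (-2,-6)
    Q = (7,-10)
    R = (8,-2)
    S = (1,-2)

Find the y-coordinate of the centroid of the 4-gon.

-206/39

Apply the surveyor's formula. First the cross-terms c_i = x_i·y_{i+1} − x_{i+1}·y_i:
  62, 66, -14, -10  ⇒  2A = 104, A = 52.
Then Σ (y_i + y_{i+1})·c_i = -1648, so ȳ = -1648 / (6·52) = -206/39.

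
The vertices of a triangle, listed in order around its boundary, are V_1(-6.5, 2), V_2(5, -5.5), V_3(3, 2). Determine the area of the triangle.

35.625

Apply the shoelace (surveyor's) formula: 2A = Σ (x_i·y_{i+1} − x_{i+1}·y_i), indices taken mod 3.
Cross-terms: 25.75, 26.5, 19  ⇒  Σ = 71.25
Area = |Σ|/2 = 35.625.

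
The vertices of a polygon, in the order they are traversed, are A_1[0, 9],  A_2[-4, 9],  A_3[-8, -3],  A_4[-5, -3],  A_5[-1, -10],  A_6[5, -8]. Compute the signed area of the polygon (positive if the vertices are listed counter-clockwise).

Apply the shoelace formula: 2A = Σ (x_i·y_{i+1} − x_{i+1}·y_i), indices taken mod 6.
Cross-terms: 36, 84, 9, 47, 58, 45  ⇒  Σ = 279
Signed area = Σ/2 = 139.5 (positive ⇒ counter-clockwise traversal).

139.5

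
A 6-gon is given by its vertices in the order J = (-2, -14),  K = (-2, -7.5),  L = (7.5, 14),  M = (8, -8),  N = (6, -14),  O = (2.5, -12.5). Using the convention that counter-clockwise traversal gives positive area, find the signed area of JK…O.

Apply the shoelace formula: 2A = Σ (x_i·y_{i+1} − x_{i+1}·y_i), indices taken mod 6.
Σ = (-13) + (28.25) + (-172) + (-64) + (-40) + (-60) = -320.75
Signed area = Σ/2 = -160.375 (negative ⇒ clockwise traversal).

-160.375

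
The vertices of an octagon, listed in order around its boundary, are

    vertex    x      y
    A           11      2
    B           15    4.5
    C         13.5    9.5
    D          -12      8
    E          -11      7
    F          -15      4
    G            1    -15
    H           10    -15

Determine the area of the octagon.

A→B: (11)(4.5) − (15)(2) = 19.5
B→C: (15)(9.5) − (13.5)(4.5) = 81.75
C→D: (13.5)(8) − (-12)(9.5) = 222
D→E: (-12)(7) − (-11)(8) = 4
E→F: (-11)(4) − (-15)(7) = 61
F→G: (-15)(-15) − (1)(4) = 221
G→H: (1)(-15) − (10)(-15) = 135
H→A: (10)(2) − (11)(-15) = 185
Σ = 929.25
Area = |Σ|/2 = 464.625.

464.625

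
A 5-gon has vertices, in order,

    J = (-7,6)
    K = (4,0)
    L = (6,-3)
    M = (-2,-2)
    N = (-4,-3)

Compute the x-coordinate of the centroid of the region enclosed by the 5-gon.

-129/101

Apply Gauss's area formula. First the cross-terms c_i = x_i·y_{i+1} − x_{i+1}·y_i:
  -24, -12, -18, -2, -45  ⇒  2A = -101, A = -50.5.
Then Σ (x_i + x_{i+1})·c_i = 387, so x̄ = 387 / (6·(-50.5)) = -129/101.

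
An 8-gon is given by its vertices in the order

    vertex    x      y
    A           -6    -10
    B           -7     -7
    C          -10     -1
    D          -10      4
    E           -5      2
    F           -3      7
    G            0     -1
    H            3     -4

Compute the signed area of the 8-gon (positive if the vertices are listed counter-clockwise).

Cross-terms: -28, -63, -50, 0, -29, 3, 3, -54  ⇒  Σ = -218
Signed area = Σ/2 = -109 (negative ⇒ clockwise traversal).

-109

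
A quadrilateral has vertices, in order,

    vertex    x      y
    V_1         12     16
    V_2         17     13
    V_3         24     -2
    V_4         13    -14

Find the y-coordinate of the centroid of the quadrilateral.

27/22

Apply the shoelace formula. First the cross-terms c_i = x_i·y_{i+1} − x_{i+1}·y_i:
  -116, -346, -310, 376  ⇒  2A = -396, A = -198.
Then Σ (y_i + y_{i+1})·c_i = -1458, so ȳ = -1458 / (6·(-198)) = 27/22.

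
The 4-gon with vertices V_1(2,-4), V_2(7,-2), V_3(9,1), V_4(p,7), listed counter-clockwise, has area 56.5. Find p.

Write out the shoelace sum; only the two edges meeting at V_4 involve p:
2·Area = [(9·7 − p·1) + (p·(-4) − 2·7)] + 49
       = -5·p + 98 = 113
⇒ p = -3.

-3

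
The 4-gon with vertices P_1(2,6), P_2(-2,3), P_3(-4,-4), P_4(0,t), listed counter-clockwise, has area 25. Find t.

-2

The doubled signed area Σ (x_i y_{i+1} − x_{i+1} y_i) is linear in t.
With t=0 it equals 38; the coefficient of t is -6 (from the two edges through P_4).
So -6·t + 38 = 2·25 = 50 ⇒ t = -2.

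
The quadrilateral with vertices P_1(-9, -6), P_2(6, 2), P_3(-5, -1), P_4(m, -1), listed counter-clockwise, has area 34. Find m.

-10

The doubled signed area Σ (x_i y_{i+1} − x_{i+1} y_i) is linear in m.
With m=0 it equals 18; the coefficient of m is -5 (from the two edges through P_4).
So -5·m + 18 = 2·34 = 68 ⇒ m = -10.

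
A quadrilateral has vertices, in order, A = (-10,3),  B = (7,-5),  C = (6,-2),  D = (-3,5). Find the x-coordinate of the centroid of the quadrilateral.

-34/33

Apply Gauss's area formula. First the cross-terms c_i = x_i·y_{i+1} − x_{i+1}·y_i:
  29, 16, 24, 41  ⇒  2A = 110, A = 55.
Then Σ (x_i + x_{i+1})·c_i = -340, so x̄ = -340 / (6·55) = -34/33.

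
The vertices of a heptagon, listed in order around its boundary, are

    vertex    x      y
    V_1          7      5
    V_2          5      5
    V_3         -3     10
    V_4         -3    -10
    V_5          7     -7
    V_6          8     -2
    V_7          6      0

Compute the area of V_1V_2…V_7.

Apply Gauss's area formula: 2A = Σ (x_i·y_{i+1} − x_{i+1}·y_i), indices taken mod 7.
Σ = (10) + (65) + (60) + (91) + (42) + (12) + (30) = 310
Area = |Σ|/2 = 155.

155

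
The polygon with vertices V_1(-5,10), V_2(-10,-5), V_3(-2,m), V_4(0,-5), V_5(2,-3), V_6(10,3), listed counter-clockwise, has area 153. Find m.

-2

Write out the shoelace sum; only the two edges meeting at V_3 involve m:
2·Area = [((-10)·m − (-2)·(-5)) + ((-2)·(-5) − 0·m)] + 286
       = -10·m + 286 = 306
⇒ m = -2.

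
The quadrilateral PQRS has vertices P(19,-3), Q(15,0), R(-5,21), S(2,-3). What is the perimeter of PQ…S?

|PQ| = √((-4)² + (3)²) = √25 = 5
|QR| = √((-20)² + (21)²) = √841 = 29
|RS| = √((7)² + (-24)²) = √625 = 25
|SP| = √((17)² + (0)²) = √289 = 17
Perimeter = 5 + 29 + 25 + 17 = 76.

76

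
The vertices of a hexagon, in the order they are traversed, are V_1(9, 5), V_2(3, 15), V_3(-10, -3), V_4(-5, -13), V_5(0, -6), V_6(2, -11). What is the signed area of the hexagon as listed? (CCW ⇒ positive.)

263.5

Apply Gauss's area formula: 2A = Σ (x_i·y_{i+1} − x_{i+1}·y_i), indices taken mod 6.
Σ = (120) + (141) + (115) + (30) + (12) + (109) = 527
Signed area = Σ/2 = 263.5 (positive ⇒ counter-clockwise traversal).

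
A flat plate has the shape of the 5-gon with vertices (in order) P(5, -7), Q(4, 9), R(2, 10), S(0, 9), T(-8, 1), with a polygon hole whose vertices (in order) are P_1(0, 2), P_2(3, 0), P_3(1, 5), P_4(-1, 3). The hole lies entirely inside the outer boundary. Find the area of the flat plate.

110.5

Outer boundary:
Apply the shoelace formula: 2A = Σ (x_i·y_{i+1} − x_{i+1}·y_i), indices taken mod 5.
Σ = (73) + (22) + (18) + (72) + (51) = 236
Area = |Σ|/2 = 118.
Hole:
Apply the surveyor's formula: 2A = Σ (x_i·y_{i+1} − x_{i+1}·y_i), indices taken mod 4.
Cross-terms: -6, 15, 8, -2  ⇒  Σ = 15
Area = |Σ|/2 = 7.5.
Net area = 118 − 7.5 = 110.5.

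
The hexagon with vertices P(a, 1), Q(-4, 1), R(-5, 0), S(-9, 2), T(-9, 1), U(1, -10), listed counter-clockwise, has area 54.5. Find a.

The doubled signed area Σ (x_i y_{i+1} − x_{i+1} y_i) is linear in a.
With a=0 it equals 98; the coefficient of a is 11 (from the two edges through P).
So 11·a + 98 = 2·54.5 = 109 ⇒ a = 1.

1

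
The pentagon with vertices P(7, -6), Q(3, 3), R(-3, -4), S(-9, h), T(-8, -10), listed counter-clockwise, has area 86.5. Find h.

The doubled signed area Σ (x_i y_{i+1} − x_{i+1} y_i) is linear in h.
With h=0 it equals 208; the coefficient of h is 5 (from the two edges through S).
So 5·h + 208 = 2·86.5 = 173 ⇒ h = -7.

-7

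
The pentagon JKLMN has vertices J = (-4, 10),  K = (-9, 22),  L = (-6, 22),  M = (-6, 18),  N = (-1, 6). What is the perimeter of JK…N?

38

|JK| = √((-5)² + (12)²) = √169 = 13
|KL| = √((3)² + (0)²) = √9 = 3
|LM| = √((0)² + (-4)²) = √16 = 4
|MN| = √((5)² + (-12)²) = √169 = 13
|NJ| = √((-3)² + (4)²) = √25 = 5
Perimeter = 13 + 3 + 4 + 13 + 5 = 38.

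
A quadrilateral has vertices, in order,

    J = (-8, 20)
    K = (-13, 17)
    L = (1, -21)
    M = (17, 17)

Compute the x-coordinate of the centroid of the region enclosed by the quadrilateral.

178/123

Apply Gauss's area formula. First the cross-terms c_i = x_i·y_{i+1} − x_{i+1}·y_i:
  124, 256, 374, 476  ⇒  2A = 1230, A = 615.
Then Σ (x_i + x_{i+1})·c_i = 5340, so x̄ = 5340 / (6·615) = 178/123.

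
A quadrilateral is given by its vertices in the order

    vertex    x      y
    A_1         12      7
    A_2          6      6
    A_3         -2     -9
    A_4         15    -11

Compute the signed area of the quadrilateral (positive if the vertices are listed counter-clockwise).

Apply the surveyor's formula: 2A = Σ (x_i·y_{i+1} − x_{i+1}·y_i), indices taken mod 4.
Cross-terms: 30, -42, 157, 237  ⇒  Σ = 382
Signed area = Σ/2 = 191 (positive ⇒ counter-clockwise traversal).

191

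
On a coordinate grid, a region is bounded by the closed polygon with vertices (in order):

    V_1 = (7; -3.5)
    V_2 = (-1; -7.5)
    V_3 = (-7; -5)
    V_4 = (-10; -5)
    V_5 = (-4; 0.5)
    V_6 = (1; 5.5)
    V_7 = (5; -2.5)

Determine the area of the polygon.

Apply the shoelace formula: 2A = Σ (x_i·y_{i+1} − x_{i+1}·y_i), indices taken mod 7.
Σ = (-56) + (-47.5) + (-15) + (-25) + (-22.5) + (-30) + (0) = -196
Area = |Σ|/2 = 98.

98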